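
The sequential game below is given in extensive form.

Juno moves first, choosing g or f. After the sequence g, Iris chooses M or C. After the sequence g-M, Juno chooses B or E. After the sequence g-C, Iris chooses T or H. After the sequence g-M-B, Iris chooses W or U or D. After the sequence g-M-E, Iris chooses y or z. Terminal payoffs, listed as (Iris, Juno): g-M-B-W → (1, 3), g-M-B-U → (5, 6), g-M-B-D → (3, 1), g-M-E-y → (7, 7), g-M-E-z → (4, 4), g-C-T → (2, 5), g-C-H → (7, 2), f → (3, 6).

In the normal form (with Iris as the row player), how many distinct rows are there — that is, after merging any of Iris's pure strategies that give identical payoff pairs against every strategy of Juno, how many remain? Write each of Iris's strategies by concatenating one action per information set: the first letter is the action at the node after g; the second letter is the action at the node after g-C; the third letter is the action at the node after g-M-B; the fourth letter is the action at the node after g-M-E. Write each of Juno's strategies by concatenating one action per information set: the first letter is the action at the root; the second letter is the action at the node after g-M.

8

Iris has 24 pure strategies: MTWy, MTWz, MTUy, MTUz, MTDy, MTDz, MHWy, MHWz, MHUy, MHUz, MHDy, MHDz, CTWy, CTWz, CTUy, CTUz, CTDy, CTDz, CHWy, CHWz, CHUy, CHUz, CHDy, CHDz. Columns: gB, gE, fB, fE.
{MTWy, MHWy} → row (1,3) (7,7) (3,6) (3,6)
{MTWz, MHWz} → row (1,3) (4,4) (3,6) (3,6)
{MTUy, MHUy} → row (5,6) (7,7) (3,6) (3,6)
{MTUz, MHUz} → row (5,6) (4,4) (3,6) (3,6)
{MTDy, MHDy} → row (3,1) (7,7) (3,6) (3,6)
{MTDz, MHDz} → row (3,1) (4,4) (3,6) (3,6)
{CTWy, CTWz, CTUy, CTUz, CTDy, CTDz} → row (2,5) (2,5) (3,6) (3,6)
{CHWy, CHWz, CHUy, CHUz, CHDy, CHDz} → row (7,2) (7,2) (3,6) (3,6)
That's 8 distinct rows out of 24 strategies.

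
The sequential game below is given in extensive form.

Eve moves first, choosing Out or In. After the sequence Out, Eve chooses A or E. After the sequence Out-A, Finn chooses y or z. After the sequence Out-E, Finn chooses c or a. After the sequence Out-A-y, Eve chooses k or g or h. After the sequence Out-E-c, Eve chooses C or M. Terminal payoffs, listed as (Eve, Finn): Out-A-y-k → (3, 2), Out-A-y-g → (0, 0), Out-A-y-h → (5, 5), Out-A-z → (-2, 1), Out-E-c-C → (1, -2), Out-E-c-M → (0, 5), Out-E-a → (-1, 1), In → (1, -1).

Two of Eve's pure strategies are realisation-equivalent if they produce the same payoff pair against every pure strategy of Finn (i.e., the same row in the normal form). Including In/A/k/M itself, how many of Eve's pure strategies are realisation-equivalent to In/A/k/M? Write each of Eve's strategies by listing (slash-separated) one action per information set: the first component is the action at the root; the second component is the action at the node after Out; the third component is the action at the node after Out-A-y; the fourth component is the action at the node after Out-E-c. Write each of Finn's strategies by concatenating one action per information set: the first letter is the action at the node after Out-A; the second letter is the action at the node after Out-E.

Row for In/A/k/M (columns yc, ya, zc, za): (1,-1) (1,-1) (1,-1) (1,-1).
Under In/A/k/M, Eve's choice at the node after Out and at the node after Out-A-y and at the node after Out-E-c can never be reached regardless of what Finn does, so varying those choices leaves every outcome unchanged.
Holding the reachable choices fixed and varying the unreachable ones freely already gives 2 × 3 × 2 = 12 equivalent strategies.
No other strategy reproduces this row, so those 12 are the full class: In/A/k/C, In/A/k/M, In/A/g/C, In/A/g/M, In/A/h/C, In/A/h/M, In/E/k/C, In/E/k/M, In/E/g/C, In/E/g/M, In/E/h/C, In/E/h/M.

12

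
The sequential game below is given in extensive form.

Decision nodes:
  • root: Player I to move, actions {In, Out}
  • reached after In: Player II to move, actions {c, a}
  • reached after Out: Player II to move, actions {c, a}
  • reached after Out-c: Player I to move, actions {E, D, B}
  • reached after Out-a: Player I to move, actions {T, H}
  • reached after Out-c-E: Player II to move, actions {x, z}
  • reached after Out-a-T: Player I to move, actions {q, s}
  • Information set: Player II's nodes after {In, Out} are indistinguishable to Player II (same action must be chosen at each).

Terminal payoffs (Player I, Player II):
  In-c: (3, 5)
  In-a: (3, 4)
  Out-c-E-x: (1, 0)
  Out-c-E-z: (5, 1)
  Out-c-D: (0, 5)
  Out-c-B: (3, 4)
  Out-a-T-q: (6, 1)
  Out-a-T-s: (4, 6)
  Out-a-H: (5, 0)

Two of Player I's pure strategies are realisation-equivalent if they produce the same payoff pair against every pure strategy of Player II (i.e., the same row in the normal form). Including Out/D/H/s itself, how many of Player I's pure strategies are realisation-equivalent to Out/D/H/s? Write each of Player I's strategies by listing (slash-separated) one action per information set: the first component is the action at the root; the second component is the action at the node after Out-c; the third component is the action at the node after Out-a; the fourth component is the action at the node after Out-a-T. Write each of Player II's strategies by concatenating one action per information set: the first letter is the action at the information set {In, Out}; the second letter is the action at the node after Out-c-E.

Row for Out/D/H/s (columns cx, cz, ax, az): (0,5) (0,5) (5,0) (5,0).
Under Out/D/H/s, Player I's choice at the node after Out-a-T can never be reached regardless of what Player II does, so varying those choices leaves every outcome unchanged.
Holding the reachable choices fixed and varying the unreachable one freely already gives 2 equivalent strategies.
No other strategy reproduces this row, so those 2 are the full class: Out/D/H/q, Out/D/H/s.

2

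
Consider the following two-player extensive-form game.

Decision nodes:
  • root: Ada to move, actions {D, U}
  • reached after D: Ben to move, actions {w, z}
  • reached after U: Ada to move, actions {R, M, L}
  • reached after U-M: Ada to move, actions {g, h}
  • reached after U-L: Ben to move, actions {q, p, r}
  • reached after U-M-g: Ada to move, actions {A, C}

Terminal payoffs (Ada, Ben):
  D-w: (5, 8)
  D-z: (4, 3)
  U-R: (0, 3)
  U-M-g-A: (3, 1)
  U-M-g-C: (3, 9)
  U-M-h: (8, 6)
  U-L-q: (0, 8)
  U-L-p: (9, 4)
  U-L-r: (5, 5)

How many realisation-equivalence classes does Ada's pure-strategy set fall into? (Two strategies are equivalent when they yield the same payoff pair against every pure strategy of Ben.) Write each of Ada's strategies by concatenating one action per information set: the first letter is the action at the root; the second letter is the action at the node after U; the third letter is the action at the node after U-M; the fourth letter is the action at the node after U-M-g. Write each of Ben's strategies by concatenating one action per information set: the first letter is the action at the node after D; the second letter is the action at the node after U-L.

6

Ada has 24 pure strategies: DRgA, DRgC, DRhA, DRhC, DMgA, DMgC, DMhA, DMhC, DLgA, DLgC, DLhA, DLhC, URgA, URgC, URhA, URhC, UMgA, UMgC, UMhA, UMhC, ULgA, ULgC, ULhA, ULhC. Columns: wq, wp, wr, zq, zp, zr.
{DRgA, DRgC, DRhA, DRhC, DMgA, DMgC, DMhA, DMhC, DLgA, DLgC, DLhA, DLhC} → row (5,8) (5,8) (5,8) (4,3) (4,3) (4,3)
{URgA, URgC, URhA, URhC} → row (0,3) (0,3) (0,3) (0,3) (0,3) (0,3)
{UMgA} → row (3,1) (3,1) (3,1) (3,1) (3,1) (3,1)
{UMgC} → row (3,9) (3,9) (3,9) (3,9) (3,9) (3,9)
{UMhA, UMhC} → row (8,6) (8,6) (8,6) (8,6) (8,6) (8,6)
{ULgA, ULgC, ULhA, ULhC} → row (0,8) (9,4) (5,5) (0,8) (9,4) (5,5)
That's 6 distinct rows out of 24 strategies.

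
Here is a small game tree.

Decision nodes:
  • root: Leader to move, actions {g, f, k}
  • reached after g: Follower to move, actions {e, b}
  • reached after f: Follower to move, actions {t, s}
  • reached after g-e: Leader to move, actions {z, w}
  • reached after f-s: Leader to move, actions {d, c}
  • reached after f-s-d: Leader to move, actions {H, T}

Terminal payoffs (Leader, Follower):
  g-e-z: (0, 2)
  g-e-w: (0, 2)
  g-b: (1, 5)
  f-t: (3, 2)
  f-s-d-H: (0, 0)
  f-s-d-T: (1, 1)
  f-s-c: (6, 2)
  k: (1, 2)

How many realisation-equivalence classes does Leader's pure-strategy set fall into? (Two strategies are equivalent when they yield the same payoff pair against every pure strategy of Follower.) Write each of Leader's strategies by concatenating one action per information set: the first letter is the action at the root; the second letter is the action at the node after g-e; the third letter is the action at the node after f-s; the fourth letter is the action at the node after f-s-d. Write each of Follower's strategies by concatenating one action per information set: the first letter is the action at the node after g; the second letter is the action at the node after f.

5

Leader has 24 pure strategies: gzdH, gzdT, gzcH, gzcT, gwdH, gwdT, gwcH, gwcT, fzdH, fzdT, fzcH, fzcT, fwdH, fwdT, fwcH, fwcT, kzdH, kzdT, kzcH, kzcT, kwdH, kwdT, kwcH, kwcT. Columns: et, es, bt, bs.
{gzdH, gzdT, gzcH, gzcT, gwdH, gwdT, gwcH, gwcT} → row (0,2) (0,2) (1,5) (1,5)
{fzdH, fwdH} → row (3,2) (0,0) (3,2) (0,0)
{fzdT, fwdT} → row (3,2) (1,1) (3,2) (1,1)
{fzcH, fzcT, fwcH, fwcT} → row (3,2) (6,2) (3,2) (6,2)
{kzdH, kzdT, kzcH, kzcT, kwdH, kwdT, kwcH, kwcT} → row (1,2) (1,2) (1,2) (1,2)
That's 5 distinct rows out of 24 strategies.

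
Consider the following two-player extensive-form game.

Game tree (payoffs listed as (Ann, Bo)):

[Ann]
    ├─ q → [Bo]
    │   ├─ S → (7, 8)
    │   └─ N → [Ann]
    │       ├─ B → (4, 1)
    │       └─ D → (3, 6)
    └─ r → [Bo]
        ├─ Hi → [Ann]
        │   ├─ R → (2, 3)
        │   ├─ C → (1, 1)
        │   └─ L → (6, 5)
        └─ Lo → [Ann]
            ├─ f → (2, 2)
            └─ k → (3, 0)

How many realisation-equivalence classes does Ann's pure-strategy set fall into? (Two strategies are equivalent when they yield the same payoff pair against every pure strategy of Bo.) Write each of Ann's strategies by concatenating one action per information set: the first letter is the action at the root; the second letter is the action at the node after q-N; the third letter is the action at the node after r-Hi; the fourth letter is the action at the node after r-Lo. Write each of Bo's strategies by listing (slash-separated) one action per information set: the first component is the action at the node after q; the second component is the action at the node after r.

8

Ann has 24 pure strategies: qBRf, qBRk, qBCf, qBCk, qBLf, qBLk, qDRf, qDRk, qDCf, qDCk, qDLf, qDLk, rBRf, rBRk, rBCf, rBCk, rBLf, rBLk, rDRf, rDRk, rDCf, rDCk, rDLf, rDLk. Columns: S/Hi, S/Lo, N/Hi, N/Lo.
{qBRf, qBRk, qBCf, qBCk, qBLf, qBLk} → row (7,8) (7,8) (4,1) (4,1)
{qDRf, qDRk, qDCf, qDCk, qDLf, qDLk} → row (7,8) (7,8) (3,6) (3,6)
{rBRf, rDRf} → row (2,3) (2,2) (2,3) (2,2)
{rBRk, rDRk} → row (2,3) (3,0) (2,3) (3,0)
{rBCf, rDCf} → row (1,1) (2,2) (1,1) (2,2)
{rBCk, rDCk} → row (1,1) (3,0) (1,1) (3,0)
{rBLf, rDLf} → row (6,5) (2,2) (6,5) (2,2)
{rBLk, rDLk} → row (6,5) (3,0) (6,5) (3,0)
That's 8 distinct rows out of 24 strategies.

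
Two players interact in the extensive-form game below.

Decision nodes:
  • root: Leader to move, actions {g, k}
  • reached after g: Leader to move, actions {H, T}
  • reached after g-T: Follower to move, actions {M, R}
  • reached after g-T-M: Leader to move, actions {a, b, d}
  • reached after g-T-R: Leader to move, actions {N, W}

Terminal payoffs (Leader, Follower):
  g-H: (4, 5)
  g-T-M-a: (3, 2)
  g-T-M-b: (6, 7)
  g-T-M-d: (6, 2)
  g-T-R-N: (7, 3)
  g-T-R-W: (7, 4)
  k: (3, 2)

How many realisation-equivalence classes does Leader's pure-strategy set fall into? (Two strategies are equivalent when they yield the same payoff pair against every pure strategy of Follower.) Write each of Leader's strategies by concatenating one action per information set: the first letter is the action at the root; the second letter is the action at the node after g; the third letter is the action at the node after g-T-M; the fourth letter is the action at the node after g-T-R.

Leader has 24 pure strategies: gHaN, gHaW, gHbN, gHbW, gHdN, gHdW, gTaN, gTaW, gTbN, gTbW, gTdN, gTdW, kHaN, kHaW, kHbN, kHbW, kHdN, kHdW, kTaN, kTaW, kTbN, kTbW, kTdN, kTdW. Columns: M, R.
{gHaN, gHaW, gHbN, gHbW, gHdN, gHdW} → row (4,5) (4,5)
{gTaN} → row (3,2) (7,3)
{gTaW} → row (3,2) (7,4)
{gTbN} → row (6,7) (7,3)
{gTbW} → row (6,7) (7,4)
{gTdN} → row (6,2) (7,3)
{gTdW} → row (6,2) (7,4)
{kHaN, kHaW, kHbN, kHbW, kHdN, kHdW, kTaN, kTaW, kTbN, kTbW, kTdN, kTdW} → row (3,2) (3,2)
That's 8 distinct rows out of 24 strategies.

8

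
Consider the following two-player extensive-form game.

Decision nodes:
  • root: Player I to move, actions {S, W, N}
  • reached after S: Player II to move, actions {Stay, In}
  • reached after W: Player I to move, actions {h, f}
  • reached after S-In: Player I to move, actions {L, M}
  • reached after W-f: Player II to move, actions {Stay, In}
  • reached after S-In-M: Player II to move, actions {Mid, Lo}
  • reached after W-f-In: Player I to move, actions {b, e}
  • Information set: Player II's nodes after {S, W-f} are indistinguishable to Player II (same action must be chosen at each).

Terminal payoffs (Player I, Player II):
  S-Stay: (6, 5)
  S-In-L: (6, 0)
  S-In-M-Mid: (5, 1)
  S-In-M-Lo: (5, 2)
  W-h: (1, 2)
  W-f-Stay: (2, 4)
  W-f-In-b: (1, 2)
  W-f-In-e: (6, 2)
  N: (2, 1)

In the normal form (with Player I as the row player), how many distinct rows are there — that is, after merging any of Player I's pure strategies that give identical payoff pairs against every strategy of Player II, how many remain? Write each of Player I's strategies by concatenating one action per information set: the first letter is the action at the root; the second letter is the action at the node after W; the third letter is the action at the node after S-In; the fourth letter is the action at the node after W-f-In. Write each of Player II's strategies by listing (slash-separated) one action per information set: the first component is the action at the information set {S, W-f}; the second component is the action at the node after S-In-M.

Player I has 24 pure strategies: ShLb, ShLe, ShMb, ShMe, SfLb, SfLe, SfMb, SfMe, WhLb, WhLe, WhMb, WhMe, WfLb, WfLe, WfMb, WfMe, NhLb, NhLe, NhMb, NhMe, NfLb, NfLe, NfMb, NfMe. Columns: Stay/Mid, Stay/Lo, In/Mid, In/Lo.
{ShLb, ShLe, SfLb, SfLe} → row (6,5) (6,5) (6,0) (6,0)
{ShMb, ShMe, SfMb, SfMe} → row (6,5) (6,5) (5,1) (5,2)
{WhLb, WhLe, WhMb, WhMe} → row (1,2) (1,2) (1,2) (1,2)
{WfLb, WfMb} → row (2,4) (2,4) (1,2) (1,2)
{WfLe, WfMe} → row (2,4) (2,4) (6,2) (6,2)
{NhLb, NhLe, NhMb, NhMe, NfLb, NfLe, NfMb, NfMe} → row (2,1) (2,1) (2,1) (2,1)
That's 6 distinct rows out of 24 strategies.

6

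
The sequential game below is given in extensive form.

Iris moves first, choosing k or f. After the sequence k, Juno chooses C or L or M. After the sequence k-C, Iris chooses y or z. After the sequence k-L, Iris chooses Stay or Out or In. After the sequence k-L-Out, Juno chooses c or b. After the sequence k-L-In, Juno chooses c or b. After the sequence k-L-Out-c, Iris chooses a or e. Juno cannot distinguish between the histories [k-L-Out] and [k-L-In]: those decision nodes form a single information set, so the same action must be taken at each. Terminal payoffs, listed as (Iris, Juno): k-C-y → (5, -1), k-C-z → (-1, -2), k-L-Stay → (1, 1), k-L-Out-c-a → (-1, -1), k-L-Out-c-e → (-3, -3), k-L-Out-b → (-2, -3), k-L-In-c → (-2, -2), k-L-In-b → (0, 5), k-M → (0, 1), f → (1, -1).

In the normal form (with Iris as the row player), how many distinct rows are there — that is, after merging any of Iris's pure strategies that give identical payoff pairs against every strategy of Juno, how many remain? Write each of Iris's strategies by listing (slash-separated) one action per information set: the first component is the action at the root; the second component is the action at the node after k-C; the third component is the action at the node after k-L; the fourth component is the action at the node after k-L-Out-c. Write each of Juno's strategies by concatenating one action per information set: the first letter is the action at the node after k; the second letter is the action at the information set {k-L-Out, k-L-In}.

Iris has 24 pure strategies: k/y/Stay/a, k/y/Stay/e, k/y/Out/a, k/y/Out/e, k/y/In/a, k/y/In/e, k/z/Stay/a, k/z/Stay/e, k/z/Out/a, k/z/Out/e, k/z/In/a, k/z/In/e, f/y/Stay/a, f/y/Stay/e, f/y/Out/a, f/y/Out/e, f/y/In/a, f/y/In/e, f/z/Stay/a, f/z/Stay/e, f/z/Out/a, f/z/Out/e, f/z/In/a, f/z/In/e. Columns: Cc, Cb, Lc, Lb, Mc, Mb.
{k/y/Stay/a, k/y/Stay/e} → row (5,-1) (5,-1) (1,1) (1,1) (0,1) (0,1)
{k/y/Out/a} → row (5,-1) (5,-1) (-1,-1) (-2,-3) (0,1) (0,1)
{k/y/Out/e} → row (5,-1) (5,-1) (-3,-3) (-2,-3) (0,1) (0,1)
{k/y/In/a, k/y/In/e} → row (5,-1) (5,-1) (-2,-2) (0,5) (0,1) (0,1)
{k/z/Stay/a, k/z/Stay/e} → row (-1,-2) (-1,-2) (1,1) (1,1) (0,1) (0,1)
{k/z/Out/a} → row (-1,-2) (-1,-2) (-1,-1) (-2,-3) (0,1) (0,1)
{k/z/Out/e} → row (-1,-2) (-1,-2) (-3,-3) (-2,-3) (0,1) (0,1)
{k/z/In/a, k/z/In/e} → row (-1,-2) (-1,-2) (-2,-2) (0,5) (0,1) (0,1)
{f/y/Stay/a, f/y/Stay/e, f/y/Out/a, f/y/Out/e, f/y/In/a, f/y/In/e, f/z/Stay/a, f/z/Stay/e, f/z/Out/a, f/z/Out/e, f/z/In/a, f/z/In/e} → row (1,-1) (1,-1) (1,-1) (1,-1) (1,-1) (1,-1)
That's 9 distinct rows out of 24 strategies.

9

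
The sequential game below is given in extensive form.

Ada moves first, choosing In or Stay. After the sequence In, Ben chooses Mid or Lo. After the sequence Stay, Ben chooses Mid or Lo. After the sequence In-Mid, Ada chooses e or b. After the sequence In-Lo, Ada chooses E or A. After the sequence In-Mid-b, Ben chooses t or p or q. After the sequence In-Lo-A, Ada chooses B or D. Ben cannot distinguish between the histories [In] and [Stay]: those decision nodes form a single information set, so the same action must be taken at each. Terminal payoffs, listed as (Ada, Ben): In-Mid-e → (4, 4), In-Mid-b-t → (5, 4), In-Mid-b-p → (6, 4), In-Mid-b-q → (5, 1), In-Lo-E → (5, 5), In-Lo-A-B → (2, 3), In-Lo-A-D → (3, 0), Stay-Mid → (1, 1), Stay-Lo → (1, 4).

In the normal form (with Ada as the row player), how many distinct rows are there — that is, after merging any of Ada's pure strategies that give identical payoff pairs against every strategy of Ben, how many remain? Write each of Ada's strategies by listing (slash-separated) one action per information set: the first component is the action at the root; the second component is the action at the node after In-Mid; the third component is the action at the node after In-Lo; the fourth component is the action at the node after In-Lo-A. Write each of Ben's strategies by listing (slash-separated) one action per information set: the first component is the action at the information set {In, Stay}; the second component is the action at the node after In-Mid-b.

7

Ada has 16 pure strategies: In/e/E/B, In/e/E/D, In/e/A/B, In/e/A/D, In/b/E/B, In/b/E/D, In/b/A/B, In/b/A/D, Stay/e/E/B, Stay/e/E/D, Stay/e/A/B, Stay/e/A/D, Stay/b/E/B, Stay/b/E/D, Stay/b/A/B, Stay/b/A/D. Columns: Mid/t, Mid/p, Mid/q, Lo/t, Lo/p, Lo/q.
{In/e/E/B, In/e/E/D} → row (4,4) (4,4) (4,4) (5,5) (5,5) (5,5)
{In/e/A/B} → row (4,4) (4,4) (4,4) (2,3) (2,3) (2,3)
{In/e/A/D} → row (4,4) (4,4) (4,4) (3,0) (3,0) (3,0)
{In/b/E/B, In/b/E/D} → row (5,4) (6,4) (5,1) (5,5) (5,5) (5,5)
{In/b/A/B} → row (5,4) (6,4) (5,1) (2,3) (2,3) (2,3)
{In/b/A/D} → row (5,4) (6,4) (5,1) (3,0) (3,0) (3,0)
{Stay/e/E/B, Stay/e/E/D, Stay/e/A/B, Stay/e/A/D, Stay/b/E/B, Stay/b/E/D, Stay/b/A/B, Stay/b/A/D} → row (1,1) (1,1) (1,1) (1,4) (1,4) (1,4)
That's 7 distinct rows out of 16 strategies.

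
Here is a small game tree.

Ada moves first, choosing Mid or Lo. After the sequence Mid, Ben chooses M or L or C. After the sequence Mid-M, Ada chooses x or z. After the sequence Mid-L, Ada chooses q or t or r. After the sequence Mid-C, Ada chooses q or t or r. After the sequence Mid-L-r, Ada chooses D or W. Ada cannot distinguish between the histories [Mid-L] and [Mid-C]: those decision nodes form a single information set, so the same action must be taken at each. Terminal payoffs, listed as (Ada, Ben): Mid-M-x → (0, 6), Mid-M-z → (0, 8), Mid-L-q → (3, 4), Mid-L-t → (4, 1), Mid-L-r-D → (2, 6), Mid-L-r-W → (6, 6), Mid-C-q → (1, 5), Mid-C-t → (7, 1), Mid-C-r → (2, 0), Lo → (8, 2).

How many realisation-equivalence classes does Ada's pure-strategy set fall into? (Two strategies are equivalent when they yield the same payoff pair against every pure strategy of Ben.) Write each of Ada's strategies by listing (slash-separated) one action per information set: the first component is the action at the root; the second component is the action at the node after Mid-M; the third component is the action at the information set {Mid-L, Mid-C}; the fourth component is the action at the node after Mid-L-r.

Ada has 24 pure strategies: Mid/x/q/D, Mid/x/q/W, Mid/x/t/D, Mid/x/t/W, Mid/x/r/D, Mid/x/r/W, Mid/z/q/D, Mid/z/q/W, Mid/z/t/D, Mid/z/t/W, Mid/z/r/D, Mid/z/r/W, Lo/x/q/D, Lo/x/q/W, Lo/x/t/D, Lo/x/t/W, Lo/x/r/D, Lo/x/r/W, Lo/z/q/D, Lo/z/q/W, Lo/z/t/D, Lo/z/t/W, Lo/z/r/D, Lo/z/r/W. Columns: M, L, C.
{Mid/x/q/D, Mid/x/q/W} → row (0,6) (3,4) (1,5)
{Mid/x/t/D, Mid/x/t/W} → row (0,6) (4,1) (7,1)
{Mid/x/r/D} → row (0,6) (2,6) (2,0)
{Mid/x/r/W} → row (0,6) (6,6) (2,0)
{Mid/z/q/D, Mid/z/q/W} → row (0,8) (3,4) (1,5)
{Mid/z/t/D, Mid/z/t/W} → row (0,8) (4,1) (7,1)
{Mid/z/r/D} → row (0,8) (2,6) (2,0)
{Mid/z/r/W} → row (0,8) (6,6) (2,0)
{Lo/x/q/D, Lo/x/q/W, Lo/x/t/D, Lo/x/t/W, Lo/x/r/D, Lo/x/r/W, Lo/z/q/D, Lo/z/q/W, Lo/z/t/D, Lo/z/t/W, Lo/z/r/D, Lo/z/r/W} → row (8,2) (8,2) (8,2)
That's 9 distinct rows out of 24 strategies.

9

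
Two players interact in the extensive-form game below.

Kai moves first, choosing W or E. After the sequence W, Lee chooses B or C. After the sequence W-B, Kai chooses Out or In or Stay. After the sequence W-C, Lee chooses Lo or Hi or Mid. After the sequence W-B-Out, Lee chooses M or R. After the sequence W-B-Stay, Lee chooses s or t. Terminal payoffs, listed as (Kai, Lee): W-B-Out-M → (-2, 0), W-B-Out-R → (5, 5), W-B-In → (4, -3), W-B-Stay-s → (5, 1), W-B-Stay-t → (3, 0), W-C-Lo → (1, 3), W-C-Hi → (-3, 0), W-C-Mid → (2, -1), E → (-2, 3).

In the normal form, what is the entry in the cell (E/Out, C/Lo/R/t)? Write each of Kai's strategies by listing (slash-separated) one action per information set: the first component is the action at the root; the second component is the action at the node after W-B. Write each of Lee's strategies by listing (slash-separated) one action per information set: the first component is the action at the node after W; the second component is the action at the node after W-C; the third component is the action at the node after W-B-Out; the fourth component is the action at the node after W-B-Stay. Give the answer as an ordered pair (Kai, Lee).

Trace the play path from the root:
  Kai plays E
→ terminal payoff (-2, 3).
(Kai's choice at the node after W-B is never reached on this path, so it doesn't affect the outcome.)

(-2, 3)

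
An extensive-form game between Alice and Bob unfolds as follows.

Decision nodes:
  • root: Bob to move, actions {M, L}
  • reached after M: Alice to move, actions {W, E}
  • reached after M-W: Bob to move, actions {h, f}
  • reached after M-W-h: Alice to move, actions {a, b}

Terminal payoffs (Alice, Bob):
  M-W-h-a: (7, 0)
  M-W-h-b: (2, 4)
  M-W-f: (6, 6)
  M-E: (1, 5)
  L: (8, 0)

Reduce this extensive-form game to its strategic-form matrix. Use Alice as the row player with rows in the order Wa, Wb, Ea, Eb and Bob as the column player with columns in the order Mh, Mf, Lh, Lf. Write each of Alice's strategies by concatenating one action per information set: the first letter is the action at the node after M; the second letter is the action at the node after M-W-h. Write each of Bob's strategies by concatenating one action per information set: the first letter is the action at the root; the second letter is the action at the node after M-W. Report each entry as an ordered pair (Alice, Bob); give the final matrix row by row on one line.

Wa: (7,0) (6,6) (8,0) (8,0) | Wb: (2,4) (6,6) (8,0) (8,0) | Ea: (1,5) (1,5) (8,0) (8,0) | Eb: (1,5) (1,5) (8,0) (8,0)

           Mh       Mf       Lh       Lf
  Wa    (7,0)    (6,6)    (8,0)    (8,0)
  Wb    (2,4)    (6,6)    (8,0)    (8,0)
  Ea    (1,5)    (1,5)    (8,0)    (8,0)
  Eb    (1,5)    (1,5)    (8,0)    (8,0)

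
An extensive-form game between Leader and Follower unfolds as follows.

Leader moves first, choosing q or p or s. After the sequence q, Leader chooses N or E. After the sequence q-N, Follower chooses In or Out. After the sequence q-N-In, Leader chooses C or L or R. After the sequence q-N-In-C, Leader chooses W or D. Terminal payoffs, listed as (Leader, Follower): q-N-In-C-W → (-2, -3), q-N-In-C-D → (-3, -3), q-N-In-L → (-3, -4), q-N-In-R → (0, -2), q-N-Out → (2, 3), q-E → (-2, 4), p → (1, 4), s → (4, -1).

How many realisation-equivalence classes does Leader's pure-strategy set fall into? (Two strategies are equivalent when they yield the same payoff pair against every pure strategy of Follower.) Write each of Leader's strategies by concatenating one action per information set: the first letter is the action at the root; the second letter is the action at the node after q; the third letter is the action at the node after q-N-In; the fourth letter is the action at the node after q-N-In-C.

Leader has 36 pure strategies: qNCW, qNCD, qNLW, qNLD, qNRW, qNRD, qECW, qECD, qELW, qELD, qERW, qERD, pNCW, pNCD, pNLW, pNLD, pNRW, pNRD, pECW, pECD, pELW, pELD, pERW, pERD, sNCW, sNCD, sNLW, sNLD, sNRW, sNRD, sECW, sECD, sELW, sELD, sERW, sERD. Columns: In, Out.
{qNCW} → row (-2,-3) (2,3)
{qNCD} → row (-3,-3) (2,3)
{qNLW, qNLD} → row (-3,-4) (2,3)
{qNRW, qNRD} → row (0,-2) (2,3)
{qECW, qECD, qELW, qELD, qERW, qERD} → row (-2,4) (-2,4)
{pNCW, pNCD, pNLW, pNLD, pNRW, pNRD, pECW, pECD, pELW, pELD, pERW, pERD} → row (1,4) (1,4)
{sNCW, sNCD, sNLW, sNLD, sNRW, sNRD, sECW, sECD, sELW, sELD, sERW, sERD} → row (4,-1) (4,-1)
That's 7 distinct rows out of 36 strategies.

7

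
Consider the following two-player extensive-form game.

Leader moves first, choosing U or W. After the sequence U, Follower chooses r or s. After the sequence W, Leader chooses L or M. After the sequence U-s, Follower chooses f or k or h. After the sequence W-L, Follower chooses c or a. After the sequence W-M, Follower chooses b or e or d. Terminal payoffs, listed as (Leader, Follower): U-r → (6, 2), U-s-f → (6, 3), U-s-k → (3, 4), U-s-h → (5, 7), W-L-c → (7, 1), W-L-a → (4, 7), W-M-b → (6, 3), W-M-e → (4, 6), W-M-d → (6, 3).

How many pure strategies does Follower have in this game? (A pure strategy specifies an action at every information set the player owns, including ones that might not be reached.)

Follower owns the node after U with actions {r, s} — two choices.
Follower owns the node after U-s with actions {f, k, h} — three choices.
Follower owns the node after W-L with actions {c, a} — two choices.
Follower owns the node after W-M with actions {b, e, d} — three choices.
A pure strategy fixes one action at each information set independently, so the count is the product 2 × 3 × 2 × 3 = 36.
(For reference, Leader has 4 pure strategies, giving a 36×4 normal-form matrix.)

36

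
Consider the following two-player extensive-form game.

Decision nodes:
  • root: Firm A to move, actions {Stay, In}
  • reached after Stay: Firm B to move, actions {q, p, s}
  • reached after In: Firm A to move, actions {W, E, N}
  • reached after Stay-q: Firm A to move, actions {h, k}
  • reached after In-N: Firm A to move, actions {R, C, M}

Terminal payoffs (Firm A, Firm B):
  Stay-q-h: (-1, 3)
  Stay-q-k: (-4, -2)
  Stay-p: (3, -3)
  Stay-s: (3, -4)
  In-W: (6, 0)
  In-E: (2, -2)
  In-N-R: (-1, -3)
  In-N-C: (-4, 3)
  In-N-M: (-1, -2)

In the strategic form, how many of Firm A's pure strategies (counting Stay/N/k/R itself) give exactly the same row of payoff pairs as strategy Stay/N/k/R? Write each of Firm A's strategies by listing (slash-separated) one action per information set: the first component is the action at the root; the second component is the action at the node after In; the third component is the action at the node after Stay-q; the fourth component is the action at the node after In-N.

Row for Stay/N/k/R (columns q, p, s): (-4,-2) (3,-3) (3,-4).
Under Stay/N/k/R, Firm A's choice at the node after In and at the node after In-N can never be reached regardless of what Firm B does, so varying those choices leaves every outcome unchanged.
Holding the reachable choices fixed and varying the unreachable ones freely already gives 3 × 3 = 9 equivalent strategies.
No other strategy reproduces this row, so those 9 are the full class: Stay/W/k/R, Stay/W/k/C, Stay/W/k/M, Stay/E/k/R, Stay/E/k/C, Stay/E/k/M, Stay/N/k/R, Stay/N/k/C, Stay/N/k/M.

9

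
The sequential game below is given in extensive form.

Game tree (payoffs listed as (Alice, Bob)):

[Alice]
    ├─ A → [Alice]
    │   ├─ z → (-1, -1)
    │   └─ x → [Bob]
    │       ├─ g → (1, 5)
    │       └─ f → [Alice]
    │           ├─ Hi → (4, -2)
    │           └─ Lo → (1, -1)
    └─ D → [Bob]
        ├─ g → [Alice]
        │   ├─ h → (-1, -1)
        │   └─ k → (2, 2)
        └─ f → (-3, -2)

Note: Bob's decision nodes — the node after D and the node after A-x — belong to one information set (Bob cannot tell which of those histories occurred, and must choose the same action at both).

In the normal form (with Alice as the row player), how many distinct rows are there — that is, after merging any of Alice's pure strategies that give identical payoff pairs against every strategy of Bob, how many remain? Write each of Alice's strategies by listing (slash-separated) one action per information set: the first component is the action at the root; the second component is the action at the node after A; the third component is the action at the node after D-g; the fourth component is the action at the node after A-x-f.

Alice has 16 pure strategies: A/z/h/Hi, A/z/h/Lo, A/z/k/Hi, A/z/k/Lo, A/x/h/Hi, A/x/h/Lo, A/x/k/Hi, A/x/k/Lo, D/z/h/Hi, D/z/h/Lo, D/z/k/Hi, D/z/k/Lo, D/x/h/Hi, D/x/h/Lo, D/x/k/Hi, D/x/k/Lo. Columns: g, f.
{A/z/h/Hi, A/z/h/Lo, A/z/k/Hi, A/z/k/Lo} → row (-1,-1) (-1,-1)
{A/x/h/Hi, A/x/k/Hi} → row (1,5) (4,-2)
{A/x/h/Lo, A/x/k/Lo} → row (1,5) (1,-1)
{D/z/h/Hi, D/z/h/Lo, D/x/h/Hi, D/x/h/Lo} → row (-1,-1) (-3,-2)
{D/z/k/Hi, D/z/k/Lo, D/x/k/Hi, D/x/k/Lo} → row (2,2) (-3,-2)
That's 5 distinct rows out of 16 strategies.

5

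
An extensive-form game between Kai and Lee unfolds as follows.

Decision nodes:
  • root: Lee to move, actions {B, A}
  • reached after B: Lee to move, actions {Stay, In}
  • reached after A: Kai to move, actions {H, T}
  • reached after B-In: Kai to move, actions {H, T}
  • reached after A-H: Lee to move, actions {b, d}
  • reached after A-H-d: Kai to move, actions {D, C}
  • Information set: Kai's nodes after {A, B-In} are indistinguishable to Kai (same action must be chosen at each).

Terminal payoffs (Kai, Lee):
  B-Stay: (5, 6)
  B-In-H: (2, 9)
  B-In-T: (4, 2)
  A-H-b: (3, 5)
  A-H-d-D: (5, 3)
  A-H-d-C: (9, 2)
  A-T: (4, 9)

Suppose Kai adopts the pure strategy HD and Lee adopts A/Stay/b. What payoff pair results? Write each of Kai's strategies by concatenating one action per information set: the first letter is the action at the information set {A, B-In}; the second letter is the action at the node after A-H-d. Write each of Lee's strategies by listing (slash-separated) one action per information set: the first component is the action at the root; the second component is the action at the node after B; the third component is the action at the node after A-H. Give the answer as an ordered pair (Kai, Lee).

(3, 5)

Trace the play path from the root:
  Lee plays A
  Kai plays H at [A]
  Lee plays b at [A-H]
→ terminal payoff (3, 5).
(Kai's choice at the node after A-H-d is never reached on this path, so it doesn't affect the outcome.)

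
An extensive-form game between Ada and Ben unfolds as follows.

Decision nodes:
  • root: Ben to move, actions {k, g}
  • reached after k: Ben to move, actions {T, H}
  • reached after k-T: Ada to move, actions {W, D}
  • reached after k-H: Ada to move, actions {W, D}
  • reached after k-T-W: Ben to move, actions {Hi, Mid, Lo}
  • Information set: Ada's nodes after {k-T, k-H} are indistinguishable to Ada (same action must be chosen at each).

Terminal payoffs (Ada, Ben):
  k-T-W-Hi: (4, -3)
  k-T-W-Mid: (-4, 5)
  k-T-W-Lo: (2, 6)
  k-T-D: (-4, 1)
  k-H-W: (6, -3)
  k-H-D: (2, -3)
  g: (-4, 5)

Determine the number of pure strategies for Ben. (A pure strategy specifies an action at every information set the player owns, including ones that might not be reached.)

Ben owns the root with actions {k, g} — two choices.
Ben owns the node after k with actions {T, H} — two choices.
Ben owns the node after k-T-W with actions {Hi, Mid, Lo} — three choices.
A pure strategy fixes one action at each information set independently, so the count is the product 2 × 2 × 3 = 12.

12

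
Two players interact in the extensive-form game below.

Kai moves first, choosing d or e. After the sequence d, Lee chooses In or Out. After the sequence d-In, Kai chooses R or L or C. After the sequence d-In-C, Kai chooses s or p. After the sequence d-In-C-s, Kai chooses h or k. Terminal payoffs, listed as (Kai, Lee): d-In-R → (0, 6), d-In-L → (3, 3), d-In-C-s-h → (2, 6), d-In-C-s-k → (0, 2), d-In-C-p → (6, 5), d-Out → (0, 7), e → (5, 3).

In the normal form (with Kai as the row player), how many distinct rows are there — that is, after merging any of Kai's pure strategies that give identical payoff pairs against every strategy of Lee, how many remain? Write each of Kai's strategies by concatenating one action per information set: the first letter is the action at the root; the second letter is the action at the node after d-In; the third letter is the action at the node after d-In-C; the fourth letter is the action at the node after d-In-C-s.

Kai has 24 pure strategies: dRsh, dRsk, dRph, dRpk, dLsh, dLsk, dLph, dLpk, dCsh, dCsk, dCph, dCpk, eRsh, eRsk, eRph, eRpk, eLsh, eLsk, eLph, eLpk, eCsh, eCsk, eCph, eCpk. Columns: In, Out.
{dRsh, dRsk, dRph, dRpk} → row (0,6) (0,7)
{dLsh, dLsk, dLph, dLpk} → row (3,3) (0,7)
{dCsh} → row (2,6) (0,7)
{dCsk} → row (0,2) (0,7)
{dCph, dCpk} → row (6,5) (0,7)
{eRsh, eRsk, eRph, eRpk, eLsh, eLsk, eLph, eLpk, eCsh, eCsk, eCph, eCpk} → row (5,3) (5,3)
That's 6 distinct rows out of 24 strategies.

6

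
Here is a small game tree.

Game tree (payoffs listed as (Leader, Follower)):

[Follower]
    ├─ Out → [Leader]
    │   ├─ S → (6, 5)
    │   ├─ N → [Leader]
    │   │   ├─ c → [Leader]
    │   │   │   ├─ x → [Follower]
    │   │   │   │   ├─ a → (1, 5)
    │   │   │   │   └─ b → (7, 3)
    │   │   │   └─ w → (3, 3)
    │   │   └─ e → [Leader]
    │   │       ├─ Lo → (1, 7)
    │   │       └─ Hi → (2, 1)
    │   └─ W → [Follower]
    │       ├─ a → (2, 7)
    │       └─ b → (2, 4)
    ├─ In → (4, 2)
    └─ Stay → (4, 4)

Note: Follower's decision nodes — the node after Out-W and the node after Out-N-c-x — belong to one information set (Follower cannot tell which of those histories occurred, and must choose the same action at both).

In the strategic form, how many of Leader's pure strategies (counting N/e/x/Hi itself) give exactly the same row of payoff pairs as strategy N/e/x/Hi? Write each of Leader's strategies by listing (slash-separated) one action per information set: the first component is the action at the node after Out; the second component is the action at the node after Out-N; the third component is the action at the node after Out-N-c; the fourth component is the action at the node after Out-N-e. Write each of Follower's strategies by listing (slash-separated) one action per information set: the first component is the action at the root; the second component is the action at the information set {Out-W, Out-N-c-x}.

2

Row for N/e/x/Hi (columns Out/a, Out/b, In/a, In/b, Stay/a, Stay/b): (2,1) (2,1) (4,2) (4,2) (4,4) (4,4).
Under N/e/x/Hi, Leader's choice at the node after Out-N-c can never be reached regardless of what Follower does, so varying those choices leaves every outcome unchanged.
Holding the reachable choices fixed and varying the unreachable one freely already gives 2 equivalent strategies.
No other strategy reproduces this row, so those 2 are the full class: N/e/x/Hi, N/e/w/Hi.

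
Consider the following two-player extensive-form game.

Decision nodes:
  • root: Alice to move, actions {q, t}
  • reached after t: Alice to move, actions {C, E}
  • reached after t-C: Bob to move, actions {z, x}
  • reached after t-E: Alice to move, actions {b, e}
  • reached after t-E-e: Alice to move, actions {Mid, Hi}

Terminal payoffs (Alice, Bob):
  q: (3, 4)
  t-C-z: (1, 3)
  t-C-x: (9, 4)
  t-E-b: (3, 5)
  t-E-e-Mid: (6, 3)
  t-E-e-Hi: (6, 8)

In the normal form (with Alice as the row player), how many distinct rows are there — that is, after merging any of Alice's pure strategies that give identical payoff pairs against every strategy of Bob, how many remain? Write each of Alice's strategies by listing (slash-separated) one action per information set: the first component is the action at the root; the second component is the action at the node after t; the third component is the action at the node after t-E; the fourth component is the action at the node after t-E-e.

Alice has 16 pure strategies: q/C/b/Mid, q/C/b/Hi, q/C/e/Mid, q/C/e/Hi, q/E/b/Mid, q/E/b/Hi, q/E/e/Mid, q/E/e/Hi, t/C/b/Mid, t/C/b/Hi, t/C/e/Mid, t/C/e/Hi, t/E/b/Mid, t/E/b/Hi, t/E/e/Mid, t/E/e/Hi. Columns: z, x.
{q/C/b/Mid, q/C/b/Hi, q/C/e/Mid, q/C/e/Hi, q/E/b/Mid, q/E/b/Hi, q/E/e/Mid, q/E/e/Hi} → row (3,4) (3,4)
{t/C/b/Mid, t/C/b/Hi, t/C/e/Mid, t/C/e/Hi} → row (1,3) (9,4)
{t/E/b/Mid, t/E/b/Hi} → row (3,5) (3,5)
{t/E/e/Mid} → row (6,3) (6,3)
{t/E/e/Hi} → row (6,8) (6,8)
That's 5 distinct rows out of 16 strategies.

5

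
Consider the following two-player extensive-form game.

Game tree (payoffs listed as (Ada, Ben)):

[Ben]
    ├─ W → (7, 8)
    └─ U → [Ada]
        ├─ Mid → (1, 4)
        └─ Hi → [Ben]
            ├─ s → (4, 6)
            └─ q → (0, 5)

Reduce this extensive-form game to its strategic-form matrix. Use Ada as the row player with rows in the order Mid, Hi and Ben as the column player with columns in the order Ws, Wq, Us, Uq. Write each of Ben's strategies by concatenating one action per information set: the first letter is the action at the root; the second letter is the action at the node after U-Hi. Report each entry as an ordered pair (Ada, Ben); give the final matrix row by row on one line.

Mid: (7,8) (7,8) (1,4) (1,4) | Hi: (7,8) (7,8) (4,6) (0,5)

           Ws       Wq       Us       Uq
 Mid    (7,8)    (7,8)    (1,4)    (1,4)
  Hi    (7,8)    (7,8)    (4,6)    (0,5)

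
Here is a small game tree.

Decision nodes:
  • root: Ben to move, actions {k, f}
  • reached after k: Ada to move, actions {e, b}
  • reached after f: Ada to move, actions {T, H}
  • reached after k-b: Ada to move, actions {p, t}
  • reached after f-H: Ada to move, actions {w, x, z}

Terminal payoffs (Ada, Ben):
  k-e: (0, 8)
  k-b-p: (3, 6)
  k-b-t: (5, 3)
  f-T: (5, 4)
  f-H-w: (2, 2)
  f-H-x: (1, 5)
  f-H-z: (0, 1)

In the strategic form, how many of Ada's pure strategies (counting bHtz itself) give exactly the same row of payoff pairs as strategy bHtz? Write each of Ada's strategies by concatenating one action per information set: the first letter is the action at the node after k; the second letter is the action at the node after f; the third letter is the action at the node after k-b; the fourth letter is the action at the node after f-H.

1

Row for bHtz (columns k, f): (5,3) (0,1).
Every one of Ada's information sets is on the play path for some reply by Ben when Ada follows bHtz.
Changing the action at any of them therefore changes at least one column, so only bHtz itself gives this row.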